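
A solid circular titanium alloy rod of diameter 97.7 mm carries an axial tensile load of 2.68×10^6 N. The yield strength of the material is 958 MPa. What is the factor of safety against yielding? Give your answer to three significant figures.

n = 2.68

A = πd²/4 = 7497 mm².
σ = F/A = 2680000/7497 = 357.5 MPa.
n = 958/357.5 = 2.680.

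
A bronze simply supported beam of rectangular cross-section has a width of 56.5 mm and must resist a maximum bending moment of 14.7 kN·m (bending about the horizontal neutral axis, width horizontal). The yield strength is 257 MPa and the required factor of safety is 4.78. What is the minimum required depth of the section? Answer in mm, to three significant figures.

σ_allow = 257/4.78 = 53.77 MPa.
For a rectangular section σ = 6M/(bh²), so h² = 6M/(b σ_allow) = 6×1.4700×10^7/(56.5×53.77) = 29030 mm².
h = 170.4 mm.

h = 170 mm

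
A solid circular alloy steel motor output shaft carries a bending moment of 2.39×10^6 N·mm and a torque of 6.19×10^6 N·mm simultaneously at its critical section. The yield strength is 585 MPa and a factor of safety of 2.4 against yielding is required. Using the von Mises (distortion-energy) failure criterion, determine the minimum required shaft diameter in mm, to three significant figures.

σ_allow = σ_y/n = 585/2.4 = 243.8 MPa.
For a solid shaft σ_b = 32M/(πd³) and τ = 16T/(πd³), so the von Mises stress is σ' = (16/πd³)·√(4M²+3T²).
√(4M²+3T²) = √(4×(2.390×10^6)² + 3×(6.190×10^6)²) = 1.174×10^7 N·mm.
d³ = 16×1.174×10^7/(π×243.8) = 245300 mm³.
d = 62.60 mm.

d = 62.6 mm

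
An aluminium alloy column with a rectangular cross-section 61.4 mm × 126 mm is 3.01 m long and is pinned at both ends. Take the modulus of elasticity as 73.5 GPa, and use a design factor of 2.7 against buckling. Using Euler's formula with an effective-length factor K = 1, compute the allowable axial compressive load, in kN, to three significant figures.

P_allow = 72.1 kN

Buckling occurs about the weak axis: I_min = h·b³/12 = 126×61.4³/12 = 2.430×10^6 mm⁴ (b = 61.4 mm is the smaller dimension).
Effective length L_e = KL = 1×3.01 m = 3010 mm.
Euler critical load P_cr = π²EI/L_e² = π²×73500×2.430×10^6/3010² = 194600 N.
P_allow = P_cr/n = 194600/2.7 = 72080 N.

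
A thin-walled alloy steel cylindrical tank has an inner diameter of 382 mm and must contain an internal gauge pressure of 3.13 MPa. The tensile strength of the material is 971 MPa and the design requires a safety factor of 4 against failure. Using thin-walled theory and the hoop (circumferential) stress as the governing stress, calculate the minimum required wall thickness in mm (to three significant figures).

t = 2.46 mm

σ_allow = 971/4 = 242.8 MPa.
Hoop stress σ_h = pD/(2t), so t = pD/(2σ_allow) = 3.13×382/(2×242.8) = 2.463 mm.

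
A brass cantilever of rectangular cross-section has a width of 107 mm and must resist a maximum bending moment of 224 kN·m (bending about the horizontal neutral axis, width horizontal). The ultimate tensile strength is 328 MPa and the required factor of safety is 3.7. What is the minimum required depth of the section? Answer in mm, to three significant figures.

σ_allow = 328/3.7 = 88.65 MPa.
For a rectangular section σ = 6M/(bh²), so h² = 6M/(b σ_allow) = 6×2.2400×10^8/(107×88.65) = 141700 mm².
h = 376.4 mm.

h = 376 mm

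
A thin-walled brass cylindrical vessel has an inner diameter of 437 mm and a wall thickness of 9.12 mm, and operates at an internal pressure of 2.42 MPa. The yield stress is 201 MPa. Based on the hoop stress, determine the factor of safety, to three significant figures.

n = 3.47

σ_h = pD/(2t) = 2.42×437/(2×9.12) = 57.98 MPa.
n = 201/57.98 = 3.467.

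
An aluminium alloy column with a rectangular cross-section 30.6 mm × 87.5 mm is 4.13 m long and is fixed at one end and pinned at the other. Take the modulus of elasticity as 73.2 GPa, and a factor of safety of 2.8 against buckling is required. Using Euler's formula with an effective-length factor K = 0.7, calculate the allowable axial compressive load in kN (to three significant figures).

P_allow = 6.45 kN

Buckling occurs about the weak axis: I_min = h·b³/12 = 87.5×30.6³/12 = 208900 mm⁴ (b = 30.6 mm is the smaller dimension).
Effective length L_e = KL = 0.7×4.13 m = 2891 mm.
Euler critical load P_cr = π²EI/L_e² = π²×73200×208900/2891² = 18060 N.
P_allow = P_cr/n = 18060/2.8 = 6450 N.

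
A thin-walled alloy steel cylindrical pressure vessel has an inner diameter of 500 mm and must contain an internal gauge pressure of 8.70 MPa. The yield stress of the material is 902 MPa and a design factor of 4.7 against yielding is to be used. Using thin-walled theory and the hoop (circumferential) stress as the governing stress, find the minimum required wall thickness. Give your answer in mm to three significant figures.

t = 11.3 mm

σ_allow = 902/4.7 = 191.9 MPa.
Hoop stress σ_h = pD/(2t), so t = pD/(2σ_allow) = 8.70×500/(2×191.9) = 11.33 mm.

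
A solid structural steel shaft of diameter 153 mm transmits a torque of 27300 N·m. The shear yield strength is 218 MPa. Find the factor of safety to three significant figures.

τ = 16T/(πd³) = 16×2.7300×10^7/(π×153³) = 38.82 MPa.
n = τ_limit/τ = 218/38.82 = 5.616.

n = 5.62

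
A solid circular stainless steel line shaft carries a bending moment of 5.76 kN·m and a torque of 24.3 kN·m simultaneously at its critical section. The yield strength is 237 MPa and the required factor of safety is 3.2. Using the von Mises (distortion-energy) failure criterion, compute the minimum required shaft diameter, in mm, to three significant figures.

d = 144 mm

σ_allow = σ_y/n = 237/3.2 = 74.06 MPa.
For a solid shaft σ_b = 32M/(πd³) and τ = 16T/(πd³), so the von Mises stress is σ' = (16/πd³)·√(4M²+3T²).
√(4M²+3T²) = √(4×(5.760×10^6)² + 3×(2.430×10^7)²) = 4.364×10^7 N·mm.
d³ = 16×4.364×10^7/(π×74.06) = 3.001×10^6 mm³.
d = 144.2 mm.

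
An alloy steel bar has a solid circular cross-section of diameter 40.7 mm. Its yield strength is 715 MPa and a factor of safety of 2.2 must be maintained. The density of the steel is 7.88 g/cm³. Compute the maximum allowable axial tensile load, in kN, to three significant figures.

σ_allow = 715/2.2 = 325.0 MPa.
A = πd²/4 = π×40.7²/4 = 1301 mm².
F_allow = σ_allow × A = 325.0×1301 = 422800 N.

F_allow = 423 kN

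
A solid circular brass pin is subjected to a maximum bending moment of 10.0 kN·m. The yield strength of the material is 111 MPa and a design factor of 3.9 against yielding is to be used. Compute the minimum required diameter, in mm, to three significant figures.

σ_allow = 111/3.9 = 28.46 MPa.
For a solid circular section σ = 32M/(πd³), so d³ = 32M/(π σ_allow) = 32×1.0000×10^7/(π×28.46) = 3.579×10^6 mm³.
d = 153.0 mm.

d = 153 mm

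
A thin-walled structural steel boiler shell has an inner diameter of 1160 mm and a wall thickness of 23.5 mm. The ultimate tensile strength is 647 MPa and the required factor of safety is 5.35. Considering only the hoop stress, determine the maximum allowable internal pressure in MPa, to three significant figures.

σ_allow = 647/5.35 = 120.9 MPa.
σ_h = pD/(2t) → p_allow = 2σ_allow t/D = 2×120.9×23.5/1160 = 4.900 MPa.

p_allow = 4.90 MPa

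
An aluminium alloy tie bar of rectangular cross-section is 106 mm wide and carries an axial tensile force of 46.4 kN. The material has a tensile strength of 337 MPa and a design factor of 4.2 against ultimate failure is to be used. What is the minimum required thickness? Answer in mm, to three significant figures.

σ_allow = 337/4.2 = 80.24 MPa.
Required area A = F/σ_allow = 46400/80.24 = 578.3 mm².
t = A/w = 578.3/106 = 5.455 mm.

t = 5.46 mm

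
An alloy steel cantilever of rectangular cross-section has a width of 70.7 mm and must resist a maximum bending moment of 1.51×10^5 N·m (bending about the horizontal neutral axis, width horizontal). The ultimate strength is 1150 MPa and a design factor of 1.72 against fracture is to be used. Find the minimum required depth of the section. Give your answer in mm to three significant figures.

σ_allow = 1150/1.72 = 668.6 MPa.
For a rectangular section σ = 6M/(bh²), so h² = 6M/(b σ_allow) = 6×1.5100×10^8/(70.7×668.6) = 19170 mm².
h = 138.4 mm.

h = 138 mm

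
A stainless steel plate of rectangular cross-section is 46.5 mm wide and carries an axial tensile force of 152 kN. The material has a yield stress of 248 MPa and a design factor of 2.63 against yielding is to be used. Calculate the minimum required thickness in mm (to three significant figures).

σ_allow = 248/2.63 = 94.30 MPa.
Required area A = F/σ_allow = 152000/94.30 = 1612 mm².
t = A/w = 1612/46.5 = 34.67 mm.

t = 34.7 mm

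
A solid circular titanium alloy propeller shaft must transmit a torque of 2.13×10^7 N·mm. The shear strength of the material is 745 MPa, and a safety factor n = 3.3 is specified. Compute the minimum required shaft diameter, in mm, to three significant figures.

Allowable shear stress τ_allow = 745/3.3 = 225.8 MPa.
For a solid shaft τ = 16T/(πd³), so d³ = 16T/(π τ_allow) = 16×2.1300×10^7/(π×225.8) = 480500 mm³.
d = (480500)^(1/3) = 78.33 mm.

d = 78.3 mm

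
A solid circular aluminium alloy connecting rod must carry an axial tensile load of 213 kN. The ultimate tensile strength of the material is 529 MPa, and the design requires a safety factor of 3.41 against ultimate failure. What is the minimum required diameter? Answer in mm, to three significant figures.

Allowable stress σ_allow = 529/3.41 = 155.1 MPa.
Required area A = F/σ_allow = 213000/155.1 = 1373 mm².
A = πd²/4 → d = √(4A/π) = 41.81 mm.

d = 41.8 mm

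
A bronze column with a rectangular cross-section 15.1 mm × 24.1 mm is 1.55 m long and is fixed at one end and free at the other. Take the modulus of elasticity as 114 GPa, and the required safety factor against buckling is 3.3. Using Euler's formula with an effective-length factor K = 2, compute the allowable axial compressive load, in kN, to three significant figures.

Buckling occurs about the weak axis: I_min = h·b³/12 = 24.1×15.1³/12 = 6915 mm⁴ (b = 15.1 mm is the smaller dimension).
Effective length L_e = KL = 2×1.55 m = 3100 mm.
Euler critical load P_cr = π²EI/L_e² = π²×114000×6915/3100² = 809.6 N.
P_allow = P_cr/n = 809.6/3.3 = 245.3 N.

P_allow = 0.245 kN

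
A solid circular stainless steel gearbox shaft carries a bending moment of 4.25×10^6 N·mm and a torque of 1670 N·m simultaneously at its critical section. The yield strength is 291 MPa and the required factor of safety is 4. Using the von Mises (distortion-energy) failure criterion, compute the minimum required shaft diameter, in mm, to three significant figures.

d = 85.7 mm

σ_allow = σ_y/n = 291/4 = 72.75 MPa.
For a solid shaft σ_b = 32M/(πd³) and τ = 16T/(πd³), so the von Mises stress is σ' = (16/πd³)·√(4M²+3T²).
√(4M²+3T²) = √(4×(4.250×10^6)² + 3×(1.670×10^6)²) = 8.979×10^6 N·mm.
d³ = 16×8.979×10^6/(π×72.75) = 628600 mm³.
d = 85.66 mm.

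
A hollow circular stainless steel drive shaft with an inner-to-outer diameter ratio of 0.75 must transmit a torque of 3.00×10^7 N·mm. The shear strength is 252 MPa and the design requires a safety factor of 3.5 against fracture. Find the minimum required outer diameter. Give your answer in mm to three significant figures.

d_o = 146 mm

τ_allow = 252/3.5 = 72.00 MPa.
For a hollow shaft τ = 16T/[πd_o³(1−k⁴)] with k = 0.75, so 1−k⁴ = 0.6836.
d_o³ = 16T/[π τ_allow (1−k⁴)] = 16×3.0000×10^7/(π×72.00×0.6836) = 3.104×10^6 mm³.
d_o = 145.9 mm.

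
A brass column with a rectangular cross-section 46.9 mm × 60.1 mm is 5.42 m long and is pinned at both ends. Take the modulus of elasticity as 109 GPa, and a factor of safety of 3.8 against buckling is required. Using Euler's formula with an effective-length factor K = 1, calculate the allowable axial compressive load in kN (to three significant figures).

Buckling occurs about the weak axis: I_min = h·b³/12 = 60.1×46.9³/12 = 516700 mm⁴ (b = 46.9 mm is the smaller dimension).
Effective length L_e = KL = 1×5.42 m = 5420 mm.
Euler critical load P_cr = π²EI/L_e² = π²×109000×516700/5420² = 18920 N.
P_allow = P_cr/n = 18920/3.8 = 4979 N.

P_allow = 4.98 kN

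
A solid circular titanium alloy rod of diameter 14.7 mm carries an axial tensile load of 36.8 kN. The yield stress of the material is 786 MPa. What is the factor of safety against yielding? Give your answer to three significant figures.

A = πd²/4 = 169.7 mm².
σ = F/A = 36800/169.7 = 216.8 MPa.
n = 786/216.8 = 3.625.

n = 3.62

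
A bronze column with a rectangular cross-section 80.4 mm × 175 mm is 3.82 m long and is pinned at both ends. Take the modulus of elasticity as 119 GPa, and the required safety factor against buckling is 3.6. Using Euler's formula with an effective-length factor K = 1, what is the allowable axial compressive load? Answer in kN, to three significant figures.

Buckling occurs about the weak axis: I_min = h·b³/12 = 175×80.4³/12 = 7.579×10^6 mm⁴ (b = 80.4 mm is the smaller dimension).
Effective length L_e = KL = 1×3.82 m = 3820 mm.
Euler critical load P_cr = π²EI/L_e² = π²×119000×7.579×10^6/3820² = 610000 N.
P_allow = P_cr/n = 610000/3.6 = 169500 N.

P_allow = 169 kN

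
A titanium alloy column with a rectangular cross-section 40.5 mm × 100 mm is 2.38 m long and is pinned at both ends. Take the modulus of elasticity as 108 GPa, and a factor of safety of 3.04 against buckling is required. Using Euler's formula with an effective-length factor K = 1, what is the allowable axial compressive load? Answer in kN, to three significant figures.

P_allow = 34.3 kN

Buckling occurs about the weak axis: I_min = h·b³/12 = 100×40.5³/12 = 553600 mm⁴ (b = 40.5 mm is the smaller dimension).
Effective length L_e = KL = 1×2.38 m = 2380 mm.
Euler critical load P_cr = π²EI/L_e² = π²×108000×553600/2380² = 104200 N.
P_allow = P_cr/n = 104200/3.04 = 34270 N.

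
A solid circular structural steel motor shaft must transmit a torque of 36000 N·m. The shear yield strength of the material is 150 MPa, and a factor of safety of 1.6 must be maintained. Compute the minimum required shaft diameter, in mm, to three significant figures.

d = 125 mm

Allowable shear stress τ_allow = 150/1.6 = 93.75 MPa.
For a solid shaft τ = 16T/(πd³), so d³ = 16T/(π τ_allow) = 16×3.6000×10^7/(π×93.75) = 1.956×10^6 mm³.
d = (1.956×10^6)^(1/3) = 125.1 mm.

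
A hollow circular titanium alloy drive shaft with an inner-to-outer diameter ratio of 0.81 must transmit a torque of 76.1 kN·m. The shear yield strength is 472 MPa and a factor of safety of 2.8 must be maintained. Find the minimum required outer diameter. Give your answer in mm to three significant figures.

d_o = 159 mm

τ_allow = 472/2.8 = 168.6 MPa.
For a hollow shaft τ = 16T/[πd_o³(1−k⁴)] with k = 0.81, so 1−k⁴ = 0.5695.
d_o³ = 16T/[π τ_allow (1−k⁴)] = 16×7.6100×10^7/(π×168.6×0.5695) = 4.037×10^6 mm³.
d_o = 159.2 mm.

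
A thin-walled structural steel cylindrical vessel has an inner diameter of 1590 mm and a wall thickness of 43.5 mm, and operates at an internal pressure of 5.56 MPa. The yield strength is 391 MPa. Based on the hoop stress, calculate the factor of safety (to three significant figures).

n = 3.85

σ_h = pD/(2t) = 5.56×1590/(2×43.5) = 101.6 MPa.
n = 391/101.6 = 3.848.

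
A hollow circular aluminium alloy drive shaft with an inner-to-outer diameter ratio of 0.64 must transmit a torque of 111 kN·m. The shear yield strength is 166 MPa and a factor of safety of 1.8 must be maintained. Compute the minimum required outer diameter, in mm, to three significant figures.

d_o = 195 mm

τ_allow = 166/1.8 = 92.22 MPa.
For a hollow shaft τ = 16T/[πd_o³(1−k⁴)] with k = 0.64, so 1−k⁴ = 0.8322.
d_o³ = 16T/[π τ_allow (1−k⁴)] = 16×1.1100×10^8/(π×92.22×0.8322) = 7.366×10^6 mm³.
d_o = 194.6 mm.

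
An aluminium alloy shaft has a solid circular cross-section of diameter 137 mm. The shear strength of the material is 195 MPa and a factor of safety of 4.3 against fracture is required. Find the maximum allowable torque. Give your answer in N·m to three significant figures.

τ_allow = 195/4.3 = 45.35 MPa.
For a solid shaft T_allow = τ_allow·πd³/16; πd³/16 = π×137³/16 = 504900 mm³.
T_allow = 45.35×504900 = 2.290×10^7 N·mm = 22900 N·m.

T_allow = 22900 N·m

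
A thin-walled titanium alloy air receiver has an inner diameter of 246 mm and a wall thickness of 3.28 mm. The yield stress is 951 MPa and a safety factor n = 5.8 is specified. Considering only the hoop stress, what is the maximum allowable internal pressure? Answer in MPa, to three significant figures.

σ_allow = 951/5.8 = 164.0 MPa.
σ_h = pD/(2t) → p_allow = 2σ_allow t/D = 2×164.0×3.28/246 = 4.372 MPa.

p_allow = 4.37 MPa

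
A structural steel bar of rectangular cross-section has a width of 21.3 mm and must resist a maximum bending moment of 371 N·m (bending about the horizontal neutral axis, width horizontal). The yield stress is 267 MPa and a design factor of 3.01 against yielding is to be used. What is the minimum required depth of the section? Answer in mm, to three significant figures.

σ_allow = 267/3.01 = 88.70 MPa.
For a rectangular section σ = 6M/(bh²), so h² = 6M/(b σ_allow) = 6×371000/(21.3×88.70) = 1178 mm².
h = 34.32 mm.

h = 34.3 mm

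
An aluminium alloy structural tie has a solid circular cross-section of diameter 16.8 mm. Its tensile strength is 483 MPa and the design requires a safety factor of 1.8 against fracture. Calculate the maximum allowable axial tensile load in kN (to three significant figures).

σ_allow = 483/1.8 = 268.3 MPa.
A = πd²/4 = π×16.8²/4 = 221.7 mm².
F_allow = σ_allow × A = 268.3×221.7 = 59480 N.

F_allow = 59.5 kN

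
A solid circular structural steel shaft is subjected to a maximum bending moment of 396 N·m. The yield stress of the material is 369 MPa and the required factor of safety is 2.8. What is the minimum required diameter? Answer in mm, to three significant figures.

d = 31.3 mm

σ_allow = 369/2.8 = 131.8 MPa.
For a solid circular section σ = 32M/(πd³), so d³ = 32M/(π σ_allow) = 32×396000/(π×131.8) = 30610 mm³.
d = 31.28 mm.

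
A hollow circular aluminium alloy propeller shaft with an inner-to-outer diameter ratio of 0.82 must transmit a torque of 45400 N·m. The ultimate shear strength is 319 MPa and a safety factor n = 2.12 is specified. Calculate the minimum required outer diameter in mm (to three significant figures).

d_o = 141 mm

τ_allow = 319/2.12 = 150.5 MPa.
For a hollow shaft τ = 16T/[πd_o³(1−k⁴)] with k = 0.82, so 1−k⁴ = 0.5479.
d_o³ = 16T/[π τ_allow (1−k⁴)] = 16×4.5400×10^7/(π×150.5×0.5479) = 2.805×10^6 mm³.
d_o = 141.0 mm.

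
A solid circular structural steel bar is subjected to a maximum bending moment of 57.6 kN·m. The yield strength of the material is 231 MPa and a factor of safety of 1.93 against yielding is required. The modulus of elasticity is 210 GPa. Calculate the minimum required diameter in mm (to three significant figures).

d = 170 mm

σ_allow = 231/1.93 = 119.7 MPa.
For a solid circular section σ = 32M/(πd³), so d³ = 32M/(π σ_allow) = 32×5.7600×10^7/(π×119.7) = 4.902×10^6 mm³.
d = 169.9 mm.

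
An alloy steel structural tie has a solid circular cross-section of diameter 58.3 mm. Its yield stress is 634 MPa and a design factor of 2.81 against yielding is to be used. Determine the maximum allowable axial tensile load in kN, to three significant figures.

F_allow = 602 kN

σ_allow = 634/2.81 = 225.6 MPa.
A = πd²/4 = π×58.3²/4 = 2669 mm².
F_allow = σ_allow × A = 225.6×2669 = 602300 N.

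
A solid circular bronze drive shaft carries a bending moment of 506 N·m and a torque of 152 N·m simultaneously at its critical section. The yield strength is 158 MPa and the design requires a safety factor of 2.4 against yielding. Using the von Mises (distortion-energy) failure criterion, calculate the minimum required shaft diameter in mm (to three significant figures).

d = 43.2 mm

σ_allow = σ_y/n = 158/2.4 = 65.83 MPa.
For a solid shaft σ_b = 32M/(πd³) and τ = 16T/(πd³), so the von Mises stress is σ' = (16/πd³)·√(4M²+3T²).
√(4M²+3T²) = √(4×(506000)² + 3×(152000)²) = 1.046×10^6 N·mm.
d³ = 16×1.046×10^6/(π×65.83) = 80900 mm³.
d = 43.25 mm.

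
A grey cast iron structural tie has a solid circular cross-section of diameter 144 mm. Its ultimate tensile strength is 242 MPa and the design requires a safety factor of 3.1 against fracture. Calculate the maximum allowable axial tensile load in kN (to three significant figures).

F_allow = 1270 kN

σ_allow = 242/3.1 = 78.06 MPa.
A = πd²/4 = π×144²/4 = 16290 mm².
F_allow = σ_allow × A = 78.06×16290 = 1.271×10^6 N.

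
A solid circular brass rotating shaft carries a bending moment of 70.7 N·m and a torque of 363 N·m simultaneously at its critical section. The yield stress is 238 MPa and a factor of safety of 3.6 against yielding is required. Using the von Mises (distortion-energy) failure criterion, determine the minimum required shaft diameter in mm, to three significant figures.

d = 36.8 mm

σ_allow = σ_y/n = 238/3.6 = 66.11 MPa.
For a solid shaft σ_b = 32M/(πd³) and τ = 16T/(πd³), so the von Mises stress is σ' = (16/πd³)·√(4M²+3T²).
√(4M²+3T²) = √(4×(70700)² + 3×(363000)²) = 644400 N·mm.
d³ = 16×644400/(π×66.11) = 49650 mm³.
d = 36.75 mm.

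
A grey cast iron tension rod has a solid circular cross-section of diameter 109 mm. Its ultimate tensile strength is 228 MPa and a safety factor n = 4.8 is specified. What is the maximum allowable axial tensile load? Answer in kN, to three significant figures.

F_allow = 443 kN

σ_allow = 228/4.8 = 47.50 MPa.
A = πd²/4 = π×109²/4 = 9331 mm².
F_allow = σ_allow × A = 47.50×9331 = 443200 N.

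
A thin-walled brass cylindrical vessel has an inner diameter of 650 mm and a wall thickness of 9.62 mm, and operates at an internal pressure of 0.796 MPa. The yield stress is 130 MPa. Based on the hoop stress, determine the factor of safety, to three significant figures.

n = 4.83

σ_h = pD/(2t) = 0.796×650/(2×9.62) = 26.89 MPa.
n = 130/26.89 = 4.834.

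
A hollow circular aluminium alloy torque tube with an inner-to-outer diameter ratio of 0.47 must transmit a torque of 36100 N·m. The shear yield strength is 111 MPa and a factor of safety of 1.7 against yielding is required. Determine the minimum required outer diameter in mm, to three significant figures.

d_o = 144 mm

τ_allow = 111/1.7 = 65.29 MPa.
For a hollow shaft τ = 16T/[πd_o³(1−k⁴)] with k = 0.47, so 1−k⁴ = 0.9512.
d_o³ = 16T/[π τ_allow (1−k⁴)] = 16×3.6100×10^7/(π×65.29×0.9512) = 2.960×10^6 mm³.
d_o = 143.6 mm.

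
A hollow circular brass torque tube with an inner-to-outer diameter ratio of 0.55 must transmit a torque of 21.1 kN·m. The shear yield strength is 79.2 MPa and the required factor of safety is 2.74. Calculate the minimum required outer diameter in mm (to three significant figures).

d_o = 160 mm

τ_allow = 79.2/2.74 = 28.91 MPa.
For a hollow shaft τ = 16T/[πd_o³(1−k⁴)] with k = 0.55, so 1−k⁴ = 0.9085.
d_o³ = 16T/[π τ_allow (1−k⁴)] = 16×2.1100×10^7/(π×28.91×0.9085) = 4.092×10^6 mm³.
d_o = 160.0 mm.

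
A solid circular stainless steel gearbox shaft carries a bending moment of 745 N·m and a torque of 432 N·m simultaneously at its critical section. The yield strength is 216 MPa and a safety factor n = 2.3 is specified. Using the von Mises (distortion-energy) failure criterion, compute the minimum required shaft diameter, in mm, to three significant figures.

d = 44.9 mm

σ_allow = σ_y/n = 216/2.3 = 93.91 MPa.
For a solid shaft σ_b = 32M/(πd³) and τ = 16T/(πd³), so the von Mises stress is σ' = (16/πd³)·√(4M²+3T²).
√(4M²+3T²) = √(4×(745000)² + 3×(432000)²) = 1.667×10^6 N·mm.
d³ = 16×1.667×10^6/(π×93.91) = 90420 mm³.
d = 44.88 mm.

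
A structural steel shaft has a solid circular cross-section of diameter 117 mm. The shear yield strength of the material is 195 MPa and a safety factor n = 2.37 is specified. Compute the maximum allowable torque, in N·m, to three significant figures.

τ_allow = 195/2.37 = 82.28 MPa.
For a solid shaft T_allow = τ_allow·πd³/16; πd³/16 = π×117³/16 = 314500 mm³.
T_allow = 82.28×314500 = 2.587×10^7 N·mm = 25870 N·m.

T_allow = 25900 N·m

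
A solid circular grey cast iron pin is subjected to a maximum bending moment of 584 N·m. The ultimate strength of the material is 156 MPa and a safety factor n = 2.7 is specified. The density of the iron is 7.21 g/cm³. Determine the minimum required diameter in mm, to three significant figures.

d = 46.9 mm

σ_allow = 156/2.7 = 57.78 MPa.
For a solid circular section σ = 32M/(πd³), so d³ = 32M/(π σ_allow) = 32×584000/(π×57.78) = 103000 mm³.
d = 46.87 mm.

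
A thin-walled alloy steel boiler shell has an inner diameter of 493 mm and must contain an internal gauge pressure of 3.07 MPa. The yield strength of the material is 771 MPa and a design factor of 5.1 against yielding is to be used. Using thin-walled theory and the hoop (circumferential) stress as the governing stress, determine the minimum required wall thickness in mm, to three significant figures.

t = 5.01 mm

σ_allow = 771/5.1 = 151.2 MPa.
Hoop stress σ_h = pD/(2t), so t = pD/(2σ_allow) = 3.07×493/(2×151.2) = 5.006 mm.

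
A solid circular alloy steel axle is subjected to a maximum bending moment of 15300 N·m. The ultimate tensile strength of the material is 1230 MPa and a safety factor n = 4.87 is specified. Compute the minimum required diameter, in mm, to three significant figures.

σ_allow = 1230/4.87 = 252.6 MPa.
For a solid circular section σ = 32M/(πd³), so d³ = 32M/(π σ_allow) = 32×1.5300×10^7/(π×252.6) = 617000 mm³.
d = 85.13 mm.

d = 85.1 mm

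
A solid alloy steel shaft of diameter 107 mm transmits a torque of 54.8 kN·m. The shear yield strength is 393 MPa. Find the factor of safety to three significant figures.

n = 1.73

τ = 16T/(πd³) = 16×5.4800×10^7/(π×107³) = 227.8 MPa.
n = τ_limit/τ = 393/227.8 = 1.725.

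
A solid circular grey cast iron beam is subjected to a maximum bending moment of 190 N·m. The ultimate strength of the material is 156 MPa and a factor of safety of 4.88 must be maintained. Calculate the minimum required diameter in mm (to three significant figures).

σ_allow = 156/4.88 = 31.97 MPa.
For a solid circular section σ = 32M/(πd³), so d³ = 32M/(π σ_allow) = 32×190000/(π×31.97) = 60540 mm³.
d = 39.27 mm.

d = 39.3 mm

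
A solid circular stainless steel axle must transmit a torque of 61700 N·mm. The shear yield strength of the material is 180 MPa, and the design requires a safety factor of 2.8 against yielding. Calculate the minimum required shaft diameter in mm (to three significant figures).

d = 17.0 mm

Allowable shear stress τ_allow = 180/2.8 = 64.29 MPa.
For a solid shaft τ = 16T/(πd³), so d³ = 16T/(π τ_allow) = 16×61700/(π×64.29) = 4888 mm³.
d = (4888)^(1/3) = 16.97 mm.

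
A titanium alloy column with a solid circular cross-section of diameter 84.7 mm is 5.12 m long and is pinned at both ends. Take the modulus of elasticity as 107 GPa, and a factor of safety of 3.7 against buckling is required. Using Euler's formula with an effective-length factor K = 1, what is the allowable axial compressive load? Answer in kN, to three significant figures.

P_allow = 27.5 kN

I = πd⁴/64 = π×84.7⁴/64 = 2.526×10^6 mm⁴.
Effective length L_e = KL = 1×5.12 m = 5120 mm.
Euler critical load P_cr = π²EI/L_e² = π²×107000×2.526×10^6/5120² = 101800 N.
P_allow = P_cr/n = 101800/3.7 = 27510 N.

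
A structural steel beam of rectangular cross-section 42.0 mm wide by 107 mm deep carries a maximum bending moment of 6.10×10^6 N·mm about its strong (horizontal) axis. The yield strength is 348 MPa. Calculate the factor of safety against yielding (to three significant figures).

Section modulus S = bh²/6 = 42.0×107²/6 = 80140 mm³.
σ = M/S = 6100000/80140 = 76.11 MPa.
n = 348/76.11 = 4.572.

n = 4.57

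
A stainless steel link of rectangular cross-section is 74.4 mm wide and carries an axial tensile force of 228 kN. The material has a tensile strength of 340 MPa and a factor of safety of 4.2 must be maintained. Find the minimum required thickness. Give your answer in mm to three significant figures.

σ_allow = 340/4.2 = 80.95 MPa.
Required area A = F/σ_allow = 228000/80.95 = 2816 mm².
t = A/w = 2816/74.4 = 37.86 mm.

t = 37.9 mm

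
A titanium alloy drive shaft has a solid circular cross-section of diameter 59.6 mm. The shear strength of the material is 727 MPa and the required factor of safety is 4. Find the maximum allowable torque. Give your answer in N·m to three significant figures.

τ_allow = 727/4 = 181.8 MPa.
For a solid shaft T_allow = τ_allow·πd³/16; πd³/16 = π×59.6³/16 = 41570 mm³.
T_allow = 181.8×41570 = 7.555×10^6 N·mm = 7555 N·m.

T_allow = 7560 N·m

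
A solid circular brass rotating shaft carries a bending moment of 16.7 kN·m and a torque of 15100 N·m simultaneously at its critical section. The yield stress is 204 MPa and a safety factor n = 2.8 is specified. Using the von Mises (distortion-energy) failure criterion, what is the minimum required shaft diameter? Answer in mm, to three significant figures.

σ_allow = σ_y/n = 204/2.8 = 72.86 MPa.
For a solid shaft σ_b = 32M/(πd³) and τ = 16T/(πd³), so the von Mises stress is σ' = (16/πd³)·√(4M²+3T²).
√(4M²+3T²) = √(4×(1.670×10^7)² + 3×(1.510×10^7)²) = 4.242×10^7 N·mm.
d³ = 16×4.242×10^7/(π×72.86) = 2.965×10^6 mm³.
d = 143.7 mm.

d = 144 mm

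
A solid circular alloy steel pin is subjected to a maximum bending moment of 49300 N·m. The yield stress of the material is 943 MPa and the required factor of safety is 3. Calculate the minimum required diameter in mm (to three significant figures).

σ_allow = 943/3 = 314.3 MPa.
For a solid circular section σ = 32M/(πd³), so d³ = 32M/(π σ_allow) = 32×4.9300×10^7/(π×314.3) = 1.598×10^6 mm³.
d = 116.9 mm.

d = 117 mm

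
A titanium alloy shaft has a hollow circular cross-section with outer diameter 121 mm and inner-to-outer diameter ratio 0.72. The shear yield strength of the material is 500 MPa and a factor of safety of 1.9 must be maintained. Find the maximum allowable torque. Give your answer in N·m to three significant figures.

τ_allow = 500/1.9 = 263.2 MPa.
For a hollow shaft T_allow = τ_allow·πd_o³(1−k⁴)/16 with 1−k⁴ = 0.7313, so πd_o³(1−k⁴)/16 = 254400 mm³.
T_allow = 263.2×254400 = 6.694×10^7 N·mm = 66940 N·m.

T_allow = 66900 N·m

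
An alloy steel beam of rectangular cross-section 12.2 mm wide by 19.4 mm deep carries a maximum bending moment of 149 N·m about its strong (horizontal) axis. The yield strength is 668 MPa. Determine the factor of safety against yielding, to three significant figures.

Section modulus S = bh²/6 = 12.2×19.4²/6 = 765.3 mm³.
σ = M/S = 149000/765.3 = 194.7 MPa.
n = 668/194.7 = 3.431.

n = 3.43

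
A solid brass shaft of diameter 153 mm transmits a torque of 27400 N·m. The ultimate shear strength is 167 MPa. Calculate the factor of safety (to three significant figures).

n = 4.29

τ = 16T/(πd³) = 16×2.7400×10^7/(π×153³) = 38.96 MPa.
n = τ_limit/τ = 167/38.96 = 4.286.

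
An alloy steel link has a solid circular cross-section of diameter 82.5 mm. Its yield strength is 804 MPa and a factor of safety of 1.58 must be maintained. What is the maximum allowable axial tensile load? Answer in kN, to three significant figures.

σ_allow = 804/1.58 = 508.9 MPa.
A = πd²/4 = π×82.5²/4 = 5346 mm².
F_allow = σ_allow × A = 508.9×5346 = 2.720×10^6 N.

F_allow = 2720 kN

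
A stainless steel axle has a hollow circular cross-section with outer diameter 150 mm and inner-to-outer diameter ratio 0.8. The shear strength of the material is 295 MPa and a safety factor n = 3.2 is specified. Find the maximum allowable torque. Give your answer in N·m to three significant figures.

T_allow = 36100 N·m

τ_allow = 295/3.2 = 92.19 MPa.
For a hollow shaft T_allow = τ_allow·πd_o³(1−k⁴)/16 with 1−k⁴ = 0.5904, so πd_o³(1−k⁴)/16 = 391200 mm³.
T_allow = 92.19×391200 = 3.607×10^7 N·mm = 36070 N·m.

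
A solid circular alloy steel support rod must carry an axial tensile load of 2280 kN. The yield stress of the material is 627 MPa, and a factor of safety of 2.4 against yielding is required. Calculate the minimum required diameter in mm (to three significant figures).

d = 105 mm

Allowable stress σ_allow = 627/2.4 = 261.2 MPa.
Required area A = F/σ_allow = 2280000/261.2 = 8727 mm².
A = πd²/4 → d = √(4A/π) = 105.4 mm.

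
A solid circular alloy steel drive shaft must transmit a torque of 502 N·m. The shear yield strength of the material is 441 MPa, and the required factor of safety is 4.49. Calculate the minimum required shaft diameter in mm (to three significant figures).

d = 29.6 mm

Allowable shear stress τ_allow = 441/4.49 = 98.22 MPa.
For a solid shaft τ = 16T/(πd³), so d³ = 16T/(π τ_allow) = 16×502000/(π×98.22) = 26030 mm³.
d = (26030)^(1/3) = 29.64 mm.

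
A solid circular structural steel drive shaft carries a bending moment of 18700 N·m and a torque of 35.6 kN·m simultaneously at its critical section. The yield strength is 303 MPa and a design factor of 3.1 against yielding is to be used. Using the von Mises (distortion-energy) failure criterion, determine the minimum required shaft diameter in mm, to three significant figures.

σ_allow = σ_y/n = 303/3.1 = 97.74 MPa.
For a solid shaft σ_b = 32M/(πd³) and τ = 16T/(πd³), so the von Mises stress is σ' = (16/πd³)·√(4M²+3T²).
√(4M²+3T²) = √(4×(1.870×10^7)² + 3×(3.560×10^7)²) = 7.212×10^7 N·mm.
d³ = 16×7.212×10^7/(π×97.74) = 3.758×10^6 mm³.
d = 155.5 mm.

d = 155 mm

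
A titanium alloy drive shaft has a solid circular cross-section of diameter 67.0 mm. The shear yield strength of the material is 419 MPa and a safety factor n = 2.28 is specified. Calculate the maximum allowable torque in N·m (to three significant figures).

τ_allow = 419/2.28 = 183.8 MPa.
For a solid shaft T_allow = τ_allow·πd³/16; πd³/16 = π×67.0³/16 = 59050 mm³.
T_allow = 183.8×59050 = 1.085×10^7 N·mm = 10850 N·m.

T_allow = 10900 N·m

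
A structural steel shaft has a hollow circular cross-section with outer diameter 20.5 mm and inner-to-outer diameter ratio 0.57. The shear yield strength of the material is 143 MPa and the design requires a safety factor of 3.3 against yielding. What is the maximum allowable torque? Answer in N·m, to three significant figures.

T_allow = 65.6 N·m

τ_allow = 143/3.3 = 43.33 MPa.
For a hollow shaft T_allow = τ_allow·πd_o³(1−k⁴)/16 with 1−k⁴ = 0.8944, so πd_o³(1−k⁴)/16 = 1513 mm³.
T_allow = 43.33×1513 = 65560 N·mm = 65.56 N·m.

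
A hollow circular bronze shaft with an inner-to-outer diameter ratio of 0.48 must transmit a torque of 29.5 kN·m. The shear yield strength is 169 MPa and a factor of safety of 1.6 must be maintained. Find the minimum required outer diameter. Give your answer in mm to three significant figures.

d_o = 115 mm

τ_allow = 169/1.6 = 105.6 MPa.
For a hollow shaft τ = 16T/[πd_o³(1−k⁴)] with k = 0.48, so 1−k⁴ = 0.9469.
d_o³ = 16T/[π τ_allow (1−k⁴)] = 16×2.9500×10^7/(π×105.6×0.9469) = 1.502×10^6 mm³.
d_o = 114.5 mm.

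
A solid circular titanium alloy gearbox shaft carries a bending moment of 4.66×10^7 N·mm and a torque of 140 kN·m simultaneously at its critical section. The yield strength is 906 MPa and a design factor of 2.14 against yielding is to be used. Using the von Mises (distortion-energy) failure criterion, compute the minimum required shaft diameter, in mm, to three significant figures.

d = 146 mm

σ_allow = σ_y/n = 906/2.14 = 423.4 MPa.
For a solid shaft σ_b = 32M/(πd³) and τ = 16T/(πd³), so the von Mises stress is σ' = (16/πd³)·√(4M²+3T²).
√(4M²+3T²) = √(4×(4.660×10^7)² + 3×(1.400×10^8)²) = 2.598×10^8 N·mm.
d³ = 16×2.598×10^8/(π×423.4) = 3.125×10^6 mm³.
d = 146.2 mm.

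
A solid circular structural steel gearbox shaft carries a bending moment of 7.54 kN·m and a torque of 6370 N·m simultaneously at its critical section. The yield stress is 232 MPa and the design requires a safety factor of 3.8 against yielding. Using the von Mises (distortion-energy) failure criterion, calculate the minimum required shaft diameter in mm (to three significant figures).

σ_allow = σ_y/n = 232/3.8 = 61.05 MPa.
For a solid shaft σ_b = 32M/(πd³) and τ = 16T/(πd³), so the von Mises stress is σ' = (16/πd³)·√(4M²+3T²).
√(4M²+3T²) = √(4×(7.540×10^6)² + 3×(6.370×10^6)²) = 1.869×10^7 N·mm.
d³ = 16×1.869×10^7/(π×61.05) = 1.559×10^6 mm³.
d = 115.9 mm.

d = 116 mm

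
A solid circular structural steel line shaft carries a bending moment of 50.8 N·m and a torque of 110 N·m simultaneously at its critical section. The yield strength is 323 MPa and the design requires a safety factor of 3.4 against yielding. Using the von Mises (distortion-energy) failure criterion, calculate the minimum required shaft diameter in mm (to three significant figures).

d = 22.6 mm

σ_allow = σ_y/n = 323/3.4 = 95.00 MPa.
For a solid shaft σ_b = 32M/(πd³) and τ = 16T/(πd³), so the von Mises stress is σ' = (16/πd³)·√(4M²+3T²).
√(4M²+3T²) = √(4×(50800)² + 3×(110000)²) = 215900 N·mm.
d³ = 16×215900/(π×95.00) = 11580 mm³.
d = 22.62 mm.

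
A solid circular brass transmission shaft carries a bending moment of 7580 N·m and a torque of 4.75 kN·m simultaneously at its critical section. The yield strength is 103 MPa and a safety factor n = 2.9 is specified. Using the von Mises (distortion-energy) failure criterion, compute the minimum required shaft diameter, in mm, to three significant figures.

σ_allow = σ_y/n = 103/2.9 = 35.52 MPa.
For a solid shaft σ_b = 32M/(πd³) and τ = 16T/(πd³), so the von Mises stress is σ' = (16/πd³)·√(4M²+3T²).
√(4M²+3T²) = √(4×(7.580×10^6)² + 3×(4.750×10^6)²) = 1.725×10^7 N·mm.
d³ = 16×1.725×10^7/(π×35.52) = 2.473×10^6 mm³.
d = 135.2 mm.

d = 135 mm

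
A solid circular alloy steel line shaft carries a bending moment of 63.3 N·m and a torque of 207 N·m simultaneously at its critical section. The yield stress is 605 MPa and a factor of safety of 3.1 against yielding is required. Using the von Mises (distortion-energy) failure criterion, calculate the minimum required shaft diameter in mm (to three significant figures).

d = 21.5 mm

σ_allow = σ_y/n = 605/3.1 = 195.2 MPa.
For a solid shaft σ_b = 32M/(πd³) and τ = 16T/(πd³), so the von Mises stress is σ' = (16/πd³)·√(4M²+3T²).
√(4M²+3T²) = √(4×(63300)² + 3×(207000)²) = 380200 N·mm.
d³ = 16×380200/(π×195.2) = 9923 mm³.
d = 21.49 mm.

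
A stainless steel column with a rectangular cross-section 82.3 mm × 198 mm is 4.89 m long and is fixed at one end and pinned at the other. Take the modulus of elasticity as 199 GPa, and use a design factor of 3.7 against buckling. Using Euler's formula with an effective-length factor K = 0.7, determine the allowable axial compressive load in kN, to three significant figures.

Buckling occurs about the weak axis: I_min = h·b³/12 = 198×82.3³/12 = 9.198×10^6 mm⁴ (b = 82.3 mm is the smaller dimension).
Effective length L_e = KL = 0.7×4.89 m = 3423 mm.
Euler critical load P_cr = π²EI/L_e² = π²×199000×9.198×10^6/3423² = 1.542×10^6 N.
P_allow = P_cr/n = 1.542×10^6/3.7 = 416700 N.

P_allow = 417 kN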